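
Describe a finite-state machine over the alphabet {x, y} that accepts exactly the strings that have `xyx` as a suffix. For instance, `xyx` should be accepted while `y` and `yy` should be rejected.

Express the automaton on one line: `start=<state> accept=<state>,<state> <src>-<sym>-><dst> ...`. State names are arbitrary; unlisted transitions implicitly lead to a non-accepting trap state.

Remember how much of `xyx` the current input suffix matches. State S0 means no match yet; S1 means the last symbol is `x`; S2 means the last 2 symbols are `xy`; S3 means the last 3 symbols are `xyx`. Only S3 accepts. On a mismatch, fall back to the longest proper suffix that is still a prefix of `xyx`.
        x   y  
>  S0   S1  S0 
   S1   S1  S2 
   S2   S3  S0 
 * S3   S1  S2 
(> = start, * = accepting)

start=S0 accept=S3 S0-x->S1 S0-y->S0 S1-x->S1 S1-y->S2 S2-x->S3 S2-y->S0 S3-x->S1 S3-y->S2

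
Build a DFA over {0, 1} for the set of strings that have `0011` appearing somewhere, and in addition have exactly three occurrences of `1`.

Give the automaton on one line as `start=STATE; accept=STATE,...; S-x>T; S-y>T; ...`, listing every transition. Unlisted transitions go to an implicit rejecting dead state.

start=A; accept=K; A-0>B; A-1>C; B-0>D; B-1>C; C-0>E; C-1>F; D-0>D; D-1>G; E-0>H; E-1>F; F-0>F; F-1>F; G-0>E; G-1>I; H-0>H; H-1>J; I-0>I; I-1>K; J-0>F; J-1>K; K-0>K; K-1>F

Run two small machines in parallel and take their product. One (5 states) tracks whether and how much of `0011` has been seen; the other (5 states) tracks the count of `1`s, saturating at 4. Each combined state is a pair, one component from each; accept when both components accept. Equivalent product states are then merged.
       0  1 
>  A   B  C 
   B   D  C 
   C   E  F 
   D   D  G 
   E   H  F 
   F   F  F 
   G   E  I 
   H   H  J 
   I   I  K 
   J   F  K 
 * K   K  F 
(> = start, * = accepting)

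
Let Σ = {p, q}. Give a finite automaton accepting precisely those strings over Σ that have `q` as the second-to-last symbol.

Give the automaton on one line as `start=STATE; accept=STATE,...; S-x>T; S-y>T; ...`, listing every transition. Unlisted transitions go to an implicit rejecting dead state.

start=A; accept=F,G; A-p>B; A-q>C; B-p>D; B-q>E; C-p>F; C-q>G; D-p>D; D-q>E; E-p>F; E-q>G; F-p>D; F-q>E; G-p>F; G-q>G

A DFA must remember the last 2 symbols (since which symbol is second-to-last isn't known until the input ends). Use one state per possible window of the last ≤2 symbols; accept from those whose window starts with `q`.
7 states suffice.
       p  q 
>  A   B  C 
   B   D  E 
   C   F  G 
   D   D  E 
   E   F  G 
 * F   D  E 
 * G   F  G 
(> = start, * = accepting)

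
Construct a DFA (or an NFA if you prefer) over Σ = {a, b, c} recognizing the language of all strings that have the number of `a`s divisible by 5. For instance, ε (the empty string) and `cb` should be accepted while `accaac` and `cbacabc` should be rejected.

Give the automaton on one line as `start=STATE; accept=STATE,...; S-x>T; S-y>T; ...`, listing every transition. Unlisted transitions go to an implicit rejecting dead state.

start=s0; accept=s0; s0-a>s1; s0-b>s0; s0-c>s0; s1-a>s2; s1-b>s1; s1-c>s1; s2-a>s3; s2-b>s2; s2-c>s2; s3-a>s4; s3-b>s3; s3-c>s3; s4-a>s0; s4-b>s4; s4-c>s4

Keep the running count of `a`s modulo 5: each `a` advances along the cycle s0 → s1 → s2 → s3 → s4 → s0 while other symbols loop. Accept at s0.
        a   b   c  
>* s0   s1  s0  s0 
   s1   s2  s1  s1 
   s2   s3  s2  s2 
   s3   s4  s3  s3 
   s4   s0  s4  s4 
(> = start, * = accepting)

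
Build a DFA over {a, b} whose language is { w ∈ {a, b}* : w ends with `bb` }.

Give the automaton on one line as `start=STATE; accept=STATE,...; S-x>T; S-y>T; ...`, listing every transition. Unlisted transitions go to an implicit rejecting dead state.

Remember how much of `bb` the current input suffix matches. State S0 means no match yet; S1 means the last symbol is `b`; S2 means the last 2 symbols are `bb`. Only S2 accepts. On a mismatch, fall back to the longest proper suffix that is still a prefix of `bb`.
3 states suffice.
        a   b  
>  S0   S0  S1 
   S1   S0  S2 
 * S2   S0  S2 
(> = start, * = accepting)

start=S0; accept=S2; S0-a>S0; S0-b>S1; S1-a>S0; S1-b>S2; S2-a>S0; S2-b>S2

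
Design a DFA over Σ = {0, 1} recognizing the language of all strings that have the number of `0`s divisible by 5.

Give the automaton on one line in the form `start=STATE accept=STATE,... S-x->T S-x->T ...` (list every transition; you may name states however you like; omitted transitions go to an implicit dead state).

start=S0 accept=S0 S0-0->S1 S0-1->S0 S1-0->S2 S1-1->S1 S2-0->S3 S2-1->S2 S3-0->S4 S3-1->S3 S4-0->S0 S4-1->S4

The only thing that matters is how many `0`s have appeared, reduced mod 5. Use one state per residue: S0 for 0, …, S4 for 4. Reading `0` moves to the next residue; anything else stays put. S0 is accepting.
With 5 states:
        0   1  
>* S0   S1  S0 
   S1   S2  S1 
   S2   S3  S2 
   S3   S4  S3 
   S4   S0  S4 
(> = start, * = accepting)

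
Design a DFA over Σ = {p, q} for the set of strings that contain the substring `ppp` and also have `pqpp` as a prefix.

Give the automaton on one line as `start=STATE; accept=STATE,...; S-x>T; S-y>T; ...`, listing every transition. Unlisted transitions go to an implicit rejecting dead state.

start=A; accept=G; A-p>B; A-q>C; B-p>C; B-q>D; C-p>C; C-q>C; D-p>E; D-q>C; E-p>F; E-q>C; F-p>G; F-q>H; G-p>G; G-q>G; H-p>I; H-q>H; I-p>F; I-q>H

Handle the two conditions separately and then intersect. One (4 states) tracks whether and how much of `ppp` has been seen; the other (6 states) tracks whether the input so far still matches the prefix `pqpp`. Each combined state is a pair, one component from each; accept when both components accept. Minimizing collapses redundant product states.
With 9 states:
       p  q 
>  A   B  C 
   B   C  D 
   C   C  C 
   D   E  C 
   E   F  C 
   F   G  H 
 * G   G  G 
   H   I  H 
   I   F  H 
(> = start, * = accepting)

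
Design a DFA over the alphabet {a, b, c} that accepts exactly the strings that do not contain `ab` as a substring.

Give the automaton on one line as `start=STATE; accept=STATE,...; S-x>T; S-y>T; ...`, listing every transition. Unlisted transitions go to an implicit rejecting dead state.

Track partial matches of the forbidden pattern `ab`. State s2 is a dead state reached once `ab` has occurred; every other state accepts. s0 means no part of `ab` is currently matched.
With 3 states:
        a   b   c  
>* s0   s1  s0  s0 
 * s1   s1  s2  s0 
   s2   s2  s2  s2 
(> = start, * = accepting)

start=s0; accept=s0,s1; s0-a>s1; s0-b>s0; s0-c>s0; s1-a>s1; s1-b>s2; s1-c>s0; s2-a>s2; s2-b>s2; s2-c>s2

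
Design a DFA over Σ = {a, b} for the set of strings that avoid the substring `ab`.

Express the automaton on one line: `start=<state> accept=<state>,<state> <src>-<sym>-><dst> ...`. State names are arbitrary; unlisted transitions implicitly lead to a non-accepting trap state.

This is the complement of 'contains `ab`'. Use the same substring-matching states — S0 through S2 holding how much of `ab` has just been matched — but flip the accepting set: everything except the trap S2 accepts.
3 states suffice.
        a   b  
>* S0   S1  S0 
 * S1   S1  S2 
   S2   S2  S2 
(> = start, * = accepting)

start=S0 accept=S0,S1 S0-a->S1 S0-b->S0 S1-a->S1 S1-b->S2 S2-a->S2 S2-b->S2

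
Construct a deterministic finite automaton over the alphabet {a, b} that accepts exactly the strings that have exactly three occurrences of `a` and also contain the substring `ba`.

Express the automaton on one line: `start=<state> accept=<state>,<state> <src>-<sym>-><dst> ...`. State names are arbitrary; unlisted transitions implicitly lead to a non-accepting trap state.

Run two small machines in parallel and take their product. One (5 states) tracks the count of `a`s, saturating at 4; the other (3 states) tracks whether and how much of `ba` has been seen. Each combined state is a pair, one component from each; accept when both components accept. Minimizing collapses redundant product states.
With 8 states:
        a   b  
>  q0   q1  q2 
   q1   q3  q4 
   q2   q4  q2 
   q3   q5  q6 
   q4   q6  q4 
   q5   q5  q5 
   q6   q7  q6 
 * q7   q5  q7 
(> = start, * = accepting)

start=q0 accept=q7 q0-a->q1 q0-b->q2 q1-a->q3 q1-b->q4 q2-a->q4 q2-b->q2 q3-a->q5 q3-b->q6 q4-a->q6 q4-b->q4 q5-a->q5 q5-b->q5 q6-a->q7 q6-b->q6 q7-a->q5 q7-b->q7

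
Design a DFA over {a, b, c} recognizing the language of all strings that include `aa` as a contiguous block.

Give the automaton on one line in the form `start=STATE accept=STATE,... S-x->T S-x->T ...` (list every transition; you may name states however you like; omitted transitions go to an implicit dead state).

States q0..q1 record the length of the longest prefix of `aa` that matches the current input suffix. Reaching q2 means `aa` has been seen, and we stay there forever. Accept from q2.
With 3 states:
        a   b   c  
>  q0   q1  q0  q0 
   q1   q2  q0  q0 
 * q2   q2  q2  q2 
(> = start, * = accepting)

start=q0 accept=q2 q0-a->q1 q0-b->q0 q0-c->q0 q1-a->q2 q1-b->q0 q1-c->q0 q2-a->q2 q2-b->q2 q2-c->q2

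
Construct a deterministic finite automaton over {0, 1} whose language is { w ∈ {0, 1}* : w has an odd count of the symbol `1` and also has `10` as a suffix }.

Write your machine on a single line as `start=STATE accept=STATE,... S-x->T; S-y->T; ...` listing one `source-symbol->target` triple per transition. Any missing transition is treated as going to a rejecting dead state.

Handle the two conditions separately and then intersect. One (2 states) tracks the count of `1`s modulo 2; the other (3 states) tracks how much of the suffix `10` has currently been matched. Each combined state is a pair, one component from each; accept when both components accept. Minimizing collapses redundant product states.
4 states suffice.
       0  1 
>  A   A  B 
   B   C  A 
 * C   D  A 
   D   D  A 
(> = start, * = accepting)

start=A; accept=C; A-0->A; A-1->B; B-0->C; B-1->A; C-0->D; C-1->A; D-0->D; D-1->A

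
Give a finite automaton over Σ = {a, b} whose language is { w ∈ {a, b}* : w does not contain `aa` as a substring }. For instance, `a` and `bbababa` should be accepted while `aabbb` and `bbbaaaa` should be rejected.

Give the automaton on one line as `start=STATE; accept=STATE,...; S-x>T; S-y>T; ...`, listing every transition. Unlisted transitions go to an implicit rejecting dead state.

start=s0; accept=s0,s1; s0-a>s1; s0-b>s0; s1-a>s2; s1-b>s0; s2-a>s2; s2-b>s2

This is the complement of 'contains `aa`'. Use the same substring-matching states — s0 through s2 holding how much of `aa` has just been matched — but flip the accepting set: everything except the trap s2 accepts.
With 3 states:
        a   b  
>* s0   s1  s0 
 * s1   s2  s0 
   s2   s2  s2 
(> = start, * = accepting)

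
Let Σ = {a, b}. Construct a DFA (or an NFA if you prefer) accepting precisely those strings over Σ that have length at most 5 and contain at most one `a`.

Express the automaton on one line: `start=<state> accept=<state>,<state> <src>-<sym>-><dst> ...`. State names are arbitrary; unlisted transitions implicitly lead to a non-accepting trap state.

start=s0 accept=s0,s1,s2,s4,s5,s6,s7,s8,s9,s10 s0-a->s1 s0-b->s2 s1-a->s3 s1-b->s4 s2-a->s4 s2-b->s5 s3-a->s3 s3-b->s3 s4-a->s3 s4-b->s6 s5-a->s6 s5-b->s7 s6-a->s3 s6-b->s8 s7-a->s8 s7-b->s9 s8-a->s3 s8-b->s10 s9-a->s10 s9-b->s10 s10-a->s3 s10-b->s3

Handle the two conditions separately and then intersect. The first has 7 states tracking the input length, saturating at 6; the second has 3 states tracking the count of `a`s, saturating at 2. A product state is a pair (one from each), accepting exactly when both do. Minimizing collapses redundant product states.
An 11-state machine:
          a    b  
>* s0     s1   s2 
 * s1     s3   s4 
 * s2     s4   s5 
   s3     s3   s3 
 * s4     s3   s6 
 * s5     s6   s7 
 * s6     s3   s8 
 * s7     s8   s9 
 * s8     s3  s10 
 * s9    s10  s10 
 * s10    s3   s3 
(> = start, * = accepting)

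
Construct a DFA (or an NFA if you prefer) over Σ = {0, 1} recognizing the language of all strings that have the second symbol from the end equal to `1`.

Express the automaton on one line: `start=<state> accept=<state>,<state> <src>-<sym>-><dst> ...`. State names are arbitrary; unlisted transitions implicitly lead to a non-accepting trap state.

start=S0 accept=S5,S6 S0-0->S1 S0-1->S2 S1-0->S3 S1-1->S4 S2-0->S5 S2-1->S6 S3-0->S3 S3-1->S4 S4-0->S5 S4-1->S6 S5-0->S3 S5-1->S4 S6-0->S5 S6-1->S6

Because acceptance depends on a position counted from the end, the machine has to buffer the most recent 2 symbols. Make each state the string of the last up-to-2 symbols read; on input `x` shift the window left and append `x`. Accept when the buffered window has length 2 and begins with `1`.
        0   1  
>  S0   S1  S2 
   S1   S3  S4 
   S2   S5  S6 
   S3   S3  S4 
   S4   S5  S6 
 * S5   S3  S4 
 * S6   S5  S6 
(> = start, * = accepting)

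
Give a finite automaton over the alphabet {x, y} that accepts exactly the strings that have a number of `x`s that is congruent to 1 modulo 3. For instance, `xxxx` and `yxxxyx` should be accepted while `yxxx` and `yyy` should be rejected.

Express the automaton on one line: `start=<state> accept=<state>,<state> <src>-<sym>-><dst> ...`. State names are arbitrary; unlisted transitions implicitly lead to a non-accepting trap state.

start=q0 accept=q1 q0-x->q1 q0-y->q0 q1-x->q2 q1-y->q1 q2-x->q0 q2-y->q2

Keep the running count of `x`s modulo 3: each `x` advances along the cycle q0 → q1 → q2 → q0 while other symbols loop. Accept at q1.
With 3 states:
        x   y  
>  q0   q1  q0 
 * q1   q2  q1 
   q2   q0  q2 
(> = start, * = accepting)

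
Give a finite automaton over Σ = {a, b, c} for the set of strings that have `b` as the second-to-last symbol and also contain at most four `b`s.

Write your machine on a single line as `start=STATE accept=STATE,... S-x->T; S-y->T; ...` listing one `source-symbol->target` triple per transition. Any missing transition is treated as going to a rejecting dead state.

Handle the two conditions separately and then intersect. The first has 13 states tracking the last 2 symbols read; the second has 6 states tracking the count of `b`s, saturating at 5. A product state is a pair (one from each), accepting exactly when both do. Minimizing collapses redundant product states.
A 16-state machine:
          a    b    c  
>  q0     q0   q1   q0 
   q1     q2   q3   q2 
 * q2     q4   q5   q4 
 * q3     q6   q7   q6 
   q4     q4   q5   q4 
   q5     q6   q7   q6 
 * q6     q8   q9   q8 
 * q7    q10  q11  q10 
   q8     q8   q9   q8 
   q9    q10  q11  q10 
 * q10   q12  q13  q12 
 * q11   q14  q15  q14 
   q12   q12  q13  q12 
   q13   q14  q15  q14 
 * q14   q15  q15  q15 
   q15   q15  q15  q15 
(> = start, * = accepting)

start=q0; accept=q2,q3,q6,q7,q10,q11,q14; q0-a->q0; q0-b->q1; q0-c->q0; q1-a->q2; q1-b->q3; q1-c->q2; q2-a->q4; q2-b->q5; q2-c->q4; q3-a->q6; q3-b->q7; q3-c->q6; q4-a->q4; q4-b->q5; q4-c->q4; q5-a->q6; q5-b->q7; q5-c->q6; q6-a->q8; q6-b->q9; q6-c->q8; q7-a->q10; q7-b->q11; q7-c->q10; q8-a->q8; q8-b->q9; q8-c->q8; q9-a->q10; q9-b->q11; q9-c->q10; q10-a->q12; q10-b->q13; q10-c->q12; q11-a->q14; q11-b->q15; q11-c->q14; q12-a->q12; q12-b->q13; q12-c->q12; q13-a->q14; q13-b->q15; q13-c->q14; q14-a->q15; q14-b->q15; q14-c->q15; q15-a->q15; q15-b->q15; q15-c->q15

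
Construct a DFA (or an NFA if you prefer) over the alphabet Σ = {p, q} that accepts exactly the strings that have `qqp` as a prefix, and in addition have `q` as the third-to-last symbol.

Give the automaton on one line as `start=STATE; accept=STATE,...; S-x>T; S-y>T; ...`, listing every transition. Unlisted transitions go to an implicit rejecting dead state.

Handle the two conditions separately and then intersect. One (5 states) tracks whether the input so far still matches the prefix `qqp`; the other (15 states) tracks the last 3 symbols read. Each combined state is a pair, one component from each; accept when both components accept. After merging equivalent states the machine shrinks.
With 12 states:
       p  q 
>  A   B  C 
   B   B  B 
   C   B  D 
   D   E  B 
 * E   F  G 
 * F   H  I 
 * G   J  K 
   H   H  I 
   I   J  K 
   J   F  G 
   K   E  L 
 * L   E  L 
(> = start, * = accepting)

start=A; accept=E,F,G,L; A-p>B; A-q>C; B-p>B; B-q>B; C-p>B; C-q>D; D-p>E; D-q>B; E-p>F; E-q>G; F-p>H; F-q>I; G-p>J; G-q>K; H-p>H; H-q>I; I-p>J; I-q>K; J-p>F; J-q>G; K-p>E; K-q>L; L-p>E; L-q>L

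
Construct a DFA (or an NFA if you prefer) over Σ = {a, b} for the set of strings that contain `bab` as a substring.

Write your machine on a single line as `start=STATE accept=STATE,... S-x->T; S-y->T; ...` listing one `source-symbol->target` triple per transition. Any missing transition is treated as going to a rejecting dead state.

start=S0; accept=S3; S0-a->S0; S0-b->S1; S1-a->S2; S1-b->S1; S2-a->S0; S2-b->S3; S3-a->S3; S3-b->S3

Track how much of `bab` has been matched so far: state S0 is no progress, S3 is the absorbing accept state reached once `bab` has occurred. Intermediate states record partial matches; on a mismatch, fall back to the longest reusable overlap.
4 states suffice.
        a   b  
>  S0   S0  S1 
   S1   S2  S1 
   S2   S0  S3 
 * S3   S3  S3 
(> = start, * = accepting)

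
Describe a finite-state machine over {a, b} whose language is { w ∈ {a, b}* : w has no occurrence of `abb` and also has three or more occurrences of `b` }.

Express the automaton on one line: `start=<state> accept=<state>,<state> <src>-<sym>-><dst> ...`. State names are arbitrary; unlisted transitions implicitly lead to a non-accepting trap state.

Run two small machines in parallel and take their product. One (4 states) tracks partial matches of the forbidden pattern `abb`; the other (5 states) tracks the count of `b`s, saturating at 4. Each combined state is a pair, one component from each; accept when both components accept.
With 17 states:
          a    b  
>  s0     s1   s2 
   s1     s1   s3 
   s2     s4   s5 
   s3     s4   s6 
   s4     s4   s7 
   s5     s8   s9 
   s6     s6  s10 
   s7     s8  s10 
   s8     s8  s11 
 * s9    s12  s13 
   s10   s10  s14 
 * s11   s12  s14 
 * s12   s12  s15 
 * s13   s16  s13 
   s14   s14  s14 
 * s15   s16  s14 
 * s16   s16  s15 
(> = start, * = accepting)

start=s0 accept=s9,s11,s12,s13,s15,s16 s0-a->s1 s0-b->s2 s1-a->s1 s1-b->s3 s2-a->s4 s2-b->s5 s3-a->s4 s3-b->s6 s4-a->s4 s4-b->s7 s5-a->s8 s5-b->s9 s6-a->s6 s6-b->s10 s7-a->s8 s7-b->s10 s8-a->s8 s8-b->s11 s9-a->s12 s9-b->s13 s10-a->s10 s10-b->s14 s11-a->s12 s11-b->s14 s12-a->s12 s12-b->s15 s13-a->s16 s13-b->s13 s14-a->s14 s14-b->s14 s15-a->s16 s15-b->s14 s16-a->s16 s16-b->s15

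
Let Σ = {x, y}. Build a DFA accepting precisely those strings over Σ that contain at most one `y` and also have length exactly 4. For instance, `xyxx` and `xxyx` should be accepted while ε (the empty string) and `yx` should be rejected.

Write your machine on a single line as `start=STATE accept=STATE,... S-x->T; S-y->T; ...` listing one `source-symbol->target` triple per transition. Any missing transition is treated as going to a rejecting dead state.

Run two small machines in parallel and take their product. One (3 states) tracks the count of `y`s, saturating at 2; the other (6 states) tracks the input length, saturating at 5. Each combined state is a pair, one component from each; accept when both components accept.
          x    y  
>  S0     S1   S2 
   S1     S3   S4 
   S2     S4   S5 
   S3     S6   S7 
   S4     S7   S8 
   S5     S8   S8 
   S6     S9  S10 
   S7    S10  S11 
   S8    S11  S11 
 * S9    S12  S13 
 * S10   S13  S14 
   S11   S14  S14 
   S12   S12  S13 
   S13   S13  S14 
   S14   S14  S14 
(> = start, * = accepting)

start=S0; accept=S9,S10; S0-x->S1; S0-y->S2; S1-x->S3; S1-y->S4; S2-x->S4; S2-y->S5; S3-x->S6; S3-y->S7; S4-x->S7; S4-y->S8; S5-x->S8; S5-y->S8; S6-x->S9; S6-y->S10; S7-x->S10; S7-y->S11; S8-x->S11; S8-y->S11; S9-x->S12; S9-y->S13; S10-x->S13; S10-y->S14; S11-x->S14; S11-y->S14; S12-x->S12; S12-y->S13; S13-x->S13; S13-y->S14; S14-x->S14; S14-y->S14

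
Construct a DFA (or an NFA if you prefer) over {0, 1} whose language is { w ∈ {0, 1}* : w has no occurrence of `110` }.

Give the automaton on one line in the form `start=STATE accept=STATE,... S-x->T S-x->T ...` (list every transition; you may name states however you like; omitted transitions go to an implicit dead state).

This is the complement of 'contains `110`'. Use the same substring-matching states — s0 through s3 holding how much of `110` has just been matched — but flip the accepting set: everything except the trap s3 accepts.
4 states suffice.
        0   1  
>* s0   s0  s1 
 * s1   s0  s2 
 * s2   s3  s2 
   s3   s3  s3 
(> = start, * = accepting)

start=s0 accept=s0,s1,s2 s0-0->s0 s0-1->s1 s1-0->s0 s1-1->s2 s2-0->s3 s2-1->s2 s3-0->s3 s3-1->s3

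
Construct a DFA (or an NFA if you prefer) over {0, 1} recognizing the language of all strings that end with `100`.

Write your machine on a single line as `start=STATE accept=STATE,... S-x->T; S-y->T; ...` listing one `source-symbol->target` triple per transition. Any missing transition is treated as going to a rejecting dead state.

start=s0; accept=s3; s0-0->s0; s0-1->s1; s1-0->s2; s1-1->s1; s2-0->s3; s2-1->s1; s3-0->s0; s3-1->s1

Let each state record the length of the longest suffix of the input read so far that is also a prefix of `100`. s1 means the last symbol is `1`; s2 means the last 2 symbols are `10`; s3 means the last 3 symbols are `100`. Accept only at s3, where the string currently ends in `100`.
4 states suffice.
        0   1  
>  s0   s0  s1 
   s1   s2  s1 
   s2   s3  s1 
 * s3   s0  s1 
(> = start, * = accepting)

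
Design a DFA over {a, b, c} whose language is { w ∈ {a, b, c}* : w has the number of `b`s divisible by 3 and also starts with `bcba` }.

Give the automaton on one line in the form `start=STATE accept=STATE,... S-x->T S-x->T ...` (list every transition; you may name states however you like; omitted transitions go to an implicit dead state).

Build one automaton per condition and run them in lockstep. The first has 3 states tracking the count of `b`s modulo 3; the second has 6 states tracking whether the input so far still matches the prefix `bcba`. A product state is a pair (one from each), accepting exactly when both do. After merging equivalent states the machine shrinks.
With 8 states:
        a   b   c  
>  q0   q1  q2  q1 
   q1   q1  q1  q1 
   q2   q1  q1  q3 
   q3   q1  q4  q1 
   q4   q5  q1  q1 
   q5   q5  q6  q5 
 * q6   q6  q7  q6 
   q7   q7  q5  q7 
(> = start, * = accepting)

start=q0 accept=q6 q0-a->q1 q0-b->q2 q0-c->q1 q1-a->q1 q1-b->q1 q1-c->q1 q2-a->q1 q2-b->q1 q2-c->q3 q3-a->q1 q3-b->q4 q3-c->q1 q4-a->q5 q4-b->q1 q4-c->q1 q5-a->q5 q5-b->q6 q5-c->q5 q6-a->q6 q6-b->q7 q6-c->q6 q7-a->q7 q7-b->q5 q7-c->q7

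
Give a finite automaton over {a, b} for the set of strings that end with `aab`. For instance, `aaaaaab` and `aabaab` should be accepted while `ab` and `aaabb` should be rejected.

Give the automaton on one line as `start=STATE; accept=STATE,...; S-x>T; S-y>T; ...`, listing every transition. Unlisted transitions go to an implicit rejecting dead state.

start=q0; accept=q3; q0-a>q1; q0-b>q0; q1-a>q2; q1-b>q0; q2-a>q2; q2-b>q3; q3-a>q1; q3-b>q0

Remember how much of `aab` the current input suffix matches. State q0 means no match yet; q1 means the last symbol is `a`; q2 means the last 2 symbols are `aa`; q3 means the last 3 symbols are `aab`. Only q3 accepts. On a mismatch, fall back to the longest proper suffix that is still a prefix of `aab`.
        a   b  
>  q0   q1  q0 
   q1   q2  q0 
   q2   q2  q3 
 * q3   q1  q0 
(> = start, * = accepting)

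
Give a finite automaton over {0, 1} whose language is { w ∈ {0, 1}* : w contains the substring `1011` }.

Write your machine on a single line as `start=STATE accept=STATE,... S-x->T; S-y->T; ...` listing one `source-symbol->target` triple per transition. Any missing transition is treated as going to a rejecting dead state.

start=q0; accept=q4; q0-0->q0; q0-1->q1; q1-0->q2; q1-1->q1; q2-0->q0; q2-1->q3; q3-0->q2; q3-1->q4; q4-0->q4; q4-1->q4

Track how much of `1011` has been matched so far: state q0 is no progress, q4 is the absorbing accept state reached once `1011` has occurred. Intermediate states record partial matches; on a mismatch, fall back to the longest reusable overlap.
5 states suffice.
        0   1  
>  q0   q0  q1 
   q1   q2  q1 
   q2   q0  q3 
   q3   q2  q4 
 * q4   q4  q4 
(> = start, * = accepting)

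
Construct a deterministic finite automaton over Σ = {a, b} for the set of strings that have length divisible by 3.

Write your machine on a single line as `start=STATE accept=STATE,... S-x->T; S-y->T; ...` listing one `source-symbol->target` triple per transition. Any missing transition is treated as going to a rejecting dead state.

Count input length modulo 3: every symbol advances one step around the cycle q0 → q1 → q2 → q0. Accept at q0.
3 states suffice.
        a   b  
>* q0   q1  q1 
   q1   q2  q2 
   q2   q0  q0 
(> = start, * = accepting)

start=q0; accept=q0; q0-a->q1; q0-b->q1; q1-a->q2; q1-b->q2; q2-a->q0; q2-b->q0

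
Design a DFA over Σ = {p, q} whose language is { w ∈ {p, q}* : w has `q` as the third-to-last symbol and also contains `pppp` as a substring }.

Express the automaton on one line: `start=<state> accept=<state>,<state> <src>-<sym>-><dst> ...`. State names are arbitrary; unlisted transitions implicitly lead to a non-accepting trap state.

Run two small machines in parallel and take their product. One (15 states) tracks the last 3 symbols read; the other (5 states) tracks whether and how much of `pppp` has been seen. Each combined state is a pair, one component from each; accept when both components accept.
With 23 states:
          p    q  
>  S0     S1   S2 
   S1     S3   S4 
   S2     S5   S6 
   S3     S7   S8 
   S4     S9  S10 
   S5    S11  S12 
   S6    S13  S14 
   S7    S15   S8 
   S8     S9  S10 
   S9    S11  S12 
   S10   S13  S14 
   S11    S7   S8 
   S12    S9  S10 
   S13   S11  S12 
   S14   S13  S14 
   S15   S15  S16 
   S16   S17  S18 
   S17   S19  S20 
   S18   S21  S22 
 * S19   S15  S16 
 * S20   S17  S18 
 * S21   S19  S20 
 * S22   S21  S22 
(> = start, * = accepting)

start=S0 accept=S19,S20,S21,S22 S0-p->S1 S0-q->S2 S1-p->S3 S1-q->S4 S2-p->S5 S2-q->S6 S3-p->S7 S3-q->S8 S4-p->S9 S4-q->S10 S5-p->S11 S5-q->S12 S6-p->S13 S6-q->S14 S7-p->S15 S7-q->S8 S8-p->S9 S8-q->S10 S9-p->S11 S9-q->S12 S10-p->S13 S10-q->S14 S11-p->S7 S11-q->S8 S12-p->S9 S12-q->S10 S13-p->S11 S13-q->S12 S14-p->S13 S14-q->S14 S15-p->S15 S15-q->S16 S16-p->S17 S16-q->S18 S17-p->S19 S17-q->S20 S18-p->S21 S18-q->S22 S19-p->S15 S19-q->S16 S20-p->S17 S20-q->S18 S21-p->S19 S21-q->S20 S22-p->S21 S22-q->S22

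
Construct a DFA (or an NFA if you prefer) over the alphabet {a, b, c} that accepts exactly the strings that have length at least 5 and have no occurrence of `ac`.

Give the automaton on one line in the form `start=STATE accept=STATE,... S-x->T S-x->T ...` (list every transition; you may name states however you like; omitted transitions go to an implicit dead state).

start=s0 accept=s12,s13,s15,s16 s0-a->s1 s0-b->s2 s0-c->s2 s1-a->s3 s1-b->s4 s1-c->s5 s2-a->s3 s2-b->s4 s2-c->s4 s3-a->s6 s3-b->s7 s3-c->s8 s4-a->s6 s4-b->s7 s4-c->s7 s5-a->s8 s5-b->s8 s5-c->s8 s6-a->s9 s6-b->s10 s6-c->s11 s7-a->s9 s7-b->s10 s7-c->s10 s8-a->s11 s8-b->s11 s8-c->s11 s9-a->s12 s9-b->s13 s9-c->s14 s10-a->s12 s10-b->s13 s10-c->s13 s11-a->s14 s11-b->s14 s11-c->s14 s12-a->s15 s12-b->s16 s12-c->s17 s13-a->s15 s13-b->s16 s13-c->s16 s14-a->s17 s14-b->s17 s14-c->s17 s15-a->s15 s15-b->s16 s15-c->s17 s16-a->s15 s16-b->s16 s16-c->s16 s17-a->s17 s17-b->s17 s17-c->s17

Build one automaton per condition and run them in lockstep. One (7 states) tracks the input length, saturating at 6; the other (3 states) tracks partial matches of the forbidden pattern `ac`. Each combined state is a pair, one component from each; accept when both components accept.
          a    b    c  
>  s0     s1   s2   s2 
   s1     s3   s4   s5 
   s2     s3   s4   s4 
   s3     s6   s7   s8 
   s4     s6   s7   s7 
   s5     s8   s8   s8 
   s6     s9  s10  s11 
   s7     s9  s10  s10 
   s8    s11  s11  s11 
   s9    s12  s13  s14 
   s10   s12  s13  s13 
   s11   s14  s14  s14 
 * s12   s15  s16  s17 
 * s13   s15  s16  s16 
   s14   s17  s17  s17 
 * s15   s15  s16  s17 
 * s16   s15  s16  s16 
   s17   s17  s17  s17 
(> = start, * = accepting)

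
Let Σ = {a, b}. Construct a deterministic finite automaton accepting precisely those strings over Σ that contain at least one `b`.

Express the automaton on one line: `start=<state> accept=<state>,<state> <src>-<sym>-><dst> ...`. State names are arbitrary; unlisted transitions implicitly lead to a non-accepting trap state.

Only the number of `b`s matters, and only up to 2. Make a chain q0 → q1 → q2 advanced by each `b` (with q2 absorbing); every other symbol self-loops. The accepting set is {q1, q2}.
        a   b  
>  q0   q0  q1 
 * q1   q1  q2 
 * q2   q2  q2 
(> = start, * = accepting)

start=q0 accept=q1,q2 q0-a->q0 q0-b->q1 q1-a->q1 q1-b->q2 q2-a->q2 q2-b->q2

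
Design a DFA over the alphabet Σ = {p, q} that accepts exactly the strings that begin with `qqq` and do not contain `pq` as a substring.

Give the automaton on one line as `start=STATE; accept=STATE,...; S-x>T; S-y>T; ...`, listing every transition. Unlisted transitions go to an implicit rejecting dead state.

Handle the two conditions separately and then intersect. The first has 5 states tracking whether the input so far still matches the prefix `qqq`; the second has 3 states tracking partial matches of the forbidden pattern `pq`. A product state is a pair (one from each), accepting exactly when both do.
With 8 states:
        p   q  
>  s0   s1  s2 
   s1   s1  s3 
   s2   s1  s4 
   s3   s3  s3 
   s4   s1  s5 
 * s5   s6  s5 
 * s6   s6  s7 
   s7   s7  s7 
(> = start, * = accepting)

start=s0; accept=s5,s6; s0-p>s1; s0-q>s2; s1-p>s1; s1-q>s3; s2-p>s1; s2-q>s4; s3-p>s3; s3-q>s3; s4-p>s1; s4-q>s5; s5-p>s6; s5-q>s5; s6-p>s6; s6-q>s7; s7-p>s7; s7-q>s7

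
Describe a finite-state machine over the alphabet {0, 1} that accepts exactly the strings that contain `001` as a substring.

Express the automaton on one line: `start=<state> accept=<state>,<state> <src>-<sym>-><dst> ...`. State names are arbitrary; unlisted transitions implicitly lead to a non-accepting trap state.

States q0..q2 record the length of the longest prefix of `001` that matches the current input suffix. Reaching q3 means `001` has been seen, and we stay there forever. Accept from q3.
With 4 states:
        0   1  
>  q0   q1  q0 
   q1   q2  q0 
   q2   q2  q3 
 * q3   q3  q3 
(> = start, * = accepting)

start=q0 accept=q3 q0-0->q1 q0-1->q0 q1-0->q2 q1-1->q0 q2-0->q2 q2-1->q3 q3-0->q3 q3-1->q3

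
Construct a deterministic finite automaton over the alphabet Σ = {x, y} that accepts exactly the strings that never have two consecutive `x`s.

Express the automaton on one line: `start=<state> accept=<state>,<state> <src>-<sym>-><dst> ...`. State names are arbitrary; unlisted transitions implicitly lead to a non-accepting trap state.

Track partial matches of the forbidden pattern `xx`. State s2 is a dead state reached once `xx` has occurred; every other state accepts. s0 means no part of `xx` is currently matched.
        x   y  
>* s0   s1  s0 
 * s1   s2  s0 
   s2   s2  s2 
(> = start, * = accepting)

start=s0 accept=s0,s1 s0-x->s1 s0-y->s0 s1-x->s2 s1-y->s0 s2-x->s2 s2-y->s2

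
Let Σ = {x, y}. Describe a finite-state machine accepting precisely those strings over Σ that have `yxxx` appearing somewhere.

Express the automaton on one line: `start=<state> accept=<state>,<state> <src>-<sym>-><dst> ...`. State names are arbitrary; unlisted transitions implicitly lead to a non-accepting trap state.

start=q0 accept=q4 q0-x->q0 q0-y->q1 q1-x->q2 q1-y->q1 q2-x->q3 q2-y->q1 q3-x->q4 q3-y->q1 q4-x->q4 q4-y->q4

Track how much of `yxxx` has been matched so far: state q0 is no progress, q4 is the absorbing accept state reached once `yxxx` has occurred. Intermediate states record partial matches; on a mismatch, fall back to the longest reusable overlap.
5 states suffice.
        x   y  
>  q0   q0  q1 
   q1   q2  q1 
   q2   q3  q1 
   q3   q4  q1 
 * q4   q4  q4 
(> = start, * = accepting)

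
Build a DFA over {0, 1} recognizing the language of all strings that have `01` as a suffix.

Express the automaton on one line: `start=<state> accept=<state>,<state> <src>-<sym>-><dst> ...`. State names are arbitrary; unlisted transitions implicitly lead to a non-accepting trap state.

Remember how much of `01` the current input suffix matches. State q0 means no match yet; q1 means the last symbol is `0`; q2 means the last 2 symbols are `01`. Only q2 accepts. On a mismatch, fall back to the longest proper suffix that is still a prefix of `01`.
A 3-state machine:
        0   1  
>  q0   q1  q0 
   q1   q1  q2 
 * q2   q1  q0 
(> = start, * = accepting)

start=q0 accept=q2 q0-0->q1 q0-1->q0 q1-0->q1 q1-1->q2 q2-0->q1 q2-1->q0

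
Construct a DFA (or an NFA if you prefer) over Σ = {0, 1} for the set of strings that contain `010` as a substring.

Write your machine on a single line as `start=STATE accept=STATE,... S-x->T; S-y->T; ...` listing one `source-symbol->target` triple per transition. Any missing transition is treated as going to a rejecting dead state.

start=s0; accept=s3; s0-0->s1; s0-1->s0; s1-0->s1; s1-1->s2; s2-0->s3; s2-1->s0; s3-0->s3; s3-1->s3

States s0..s2 record the length of the longest prefix of `010` that matches the current input suffix. Reaching s3 means `010` has been seen, and we stay there forever. Accept from s3.
4 states suffice.
        0   1  
>  s0   s1  s0 
   s1   s1  s2 
   s2   s3  s0 
 * s3   s3  s3 
(> = start, * = accepting)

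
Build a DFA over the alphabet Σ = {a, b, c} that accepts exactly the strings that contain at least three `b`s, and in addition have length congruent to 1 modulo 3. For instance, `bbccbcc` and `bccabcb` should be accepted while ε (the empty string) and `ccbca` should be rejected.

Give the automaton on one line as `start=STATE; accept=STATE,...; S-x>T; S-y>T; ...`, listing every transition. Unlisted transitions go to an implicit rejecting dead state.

Run two small machines in parallel and take their product. One (5 states) tracks the count of `b`s, saturating at 4; the other (3 states) tracks the input length modulo 3. Each combined state is a pair, one component from each; accept when both components accept. After merging equivalent states the machine shrinks.
A 12-state machine:
          a    b    c  
>  q0     q1   q2   q1 
   q1     q3   q4   q3 
   q2     q4   q5   q4 
   q3     q0   q6   q0 
   q4     q6   q7   q6 
   q5     q7   q8   q7 
   q6     q2   q9   q2 
   q7     q9  q10   q9 
   q8    q10  q10  q10 
   q9     q5  q11   q5 
 * q10   q11  q11  q11 
   q11    q8   q8   q8 
(> = start, * = accepting)

start=q0; accept=q10; q0-a>q1; q0-b>q2; q0-c>q1; q1-a>q3; q1-b>q4; q1-c>q3; q2-a>q4; q2-b>q5; q2-c>q4; q3-a>q0; q3-b>q6; q3-c>q0; q4-a>q6; q4-b>q7; q4-c>q6; q5-a>q7; q5-b>q8; q5-c>q7; q6-a>q2; q6-b>q9; q6-c>q2; q7-a>q9; q7-b>q10; q7-c>q9; q8-a>q10; q8-b>q10; q8-c>q10; q9-a>q5; q9-b>q11; q9-c>q5; q10-a>q11; q10-b>q11; q10-c>q11; q11-a>q8; q11-b>q8; q11-c>q8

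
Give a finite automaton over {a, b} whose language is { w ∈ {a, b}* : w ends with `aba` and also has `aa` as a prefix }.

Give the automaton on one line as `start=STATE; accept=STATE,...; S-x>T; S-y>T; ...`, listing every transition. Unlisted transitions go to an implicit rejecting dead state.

start=q0; accept=q8; q0-a>q1; q0-b>q2; q1-a>q3; q1-b>q4; q2-a>q5; q2-b>q2; q3-a>q3; q3-b>q6; q4-a>q7; q4-b>q2; q5-a>q5; q5-b>q4; q6-a>q8; q6-b>q9; q7-a>q5; q7-b>q4; q8-a>q3; q8-b>q6; q9-a>q3; q9-b>q9

Handle the two conditions separately and then intersect. The first has 4 states tracking how much of the suffix `aba` has currently been matched; the second has 4 states tracking whether the input so far still matches the prefix `aa`. A product state is a pair (one from each), accepting exactly when both do.
        a   b  
>  q0   q1  q2 
   q1   q3  q4 
   q2   q5  q2 
   q3   q3  q6 
   q4   q7  q2 
   q5   q5  q4 
   q6   q8  q9 
   q7   q5  q4 
 * q8   q3  q6 
   q9   q3  q9 
(> = start, * = accepting)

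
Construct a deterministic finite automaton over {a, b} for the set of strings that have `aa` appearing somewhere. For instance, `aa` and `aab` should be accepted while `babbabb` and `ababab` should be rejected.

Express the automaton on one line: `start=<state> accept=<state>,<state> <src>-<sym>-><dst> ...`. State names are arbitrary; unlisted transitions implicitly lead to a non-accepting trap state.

start=s0 accept=s2 s0-a->s1 s0-b->s0 s1-a->s2 s1-b->s0 s2-a->s2 s2-b->s2

Track how much of `aa` has been matched so far: state s0 is no progress, s2 is the absorbing accept state reached once `aa` has occurred. Intermediate states record partial matches; on a mismatch, fall back to the longest reusable overlap.
A 3-state machine:
        a   b  
>  s0   s1  s0 
   s1   s2  s0 
 * s2   s2  s2 
(> = start, * = accepting)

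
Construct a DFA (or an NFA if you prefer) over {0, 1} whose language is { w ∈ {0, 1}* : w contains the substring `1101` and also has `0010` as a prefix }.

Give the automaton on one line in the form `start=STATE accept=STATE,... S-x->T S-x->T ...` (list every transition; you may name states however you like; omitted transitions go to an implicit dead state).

start=q0 accept=q9 q0-0->q1 q0-1->q2 q1-0->q3 q1-1->q2 q2-0->q2 q2-1->q2 q3-0->q2 q3-1->q4 q4-0->q5 q4-1->q2 q5-0->q5 q5-1->q6 q6-0->q5 q6-1->q7 q7-0->q8 q7-1->q7 q8-0->q5 q8-1->q9 q9-0->q9 q9-1->q9

Handle the two conditions separately and then intersect. One (5 states) tracks whether and how much of `1101` has been seen; the other (6 states) tracks whether the input so far still matches the prefix `0010`. Each combined state is a pair, one component from each; accept when both components accept. Minimizing collapses redundant product states.
        0   1  
>  q0   q1  q2 
   q1   q3  q2 
   q2   q2  q2 
   q3   q2  q4 
   q4   q5  q2 
   q5   q5  q6 
   q6   q5  q7 
   q7   q8  q7 
   q8   q5  q9 
 * q9   q9  q9 
(> = start, * = accepting)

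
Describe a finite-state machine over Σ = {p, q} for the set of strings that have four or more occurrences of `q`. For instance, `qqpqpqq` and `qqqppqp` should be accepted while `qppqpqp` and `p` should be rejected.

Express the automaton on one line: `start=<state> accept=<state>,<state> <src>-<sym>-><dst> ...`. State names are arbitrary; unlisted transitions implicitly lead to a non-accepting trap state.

Count `q`s, saturating at 5: states S0 through S4 mean 0 through 4 `q`s seen; S5 means more than 4. Each `q` increments (capped at S5); other symbols loop. Accept from {S4, S5}.
With 6 states:
        p   q  
>  S0   S0  S1 
   S1   S1  S2 
   S2   S2  S3 
   S3   S3  S4 
 * S4   S4  S5 
 * S5   S5  S5 
(> = start, * = accepting)

start=S0 accept=S4,S5 S0-p->S0 S0-q->S1 S1-p->S1 S1-q->S2 S2-p->S2 S2-q->S3 S3-p->S3 S3-q->S4 S4-p->S4 S4-q->S5 S5-p->S5 S5-q->S5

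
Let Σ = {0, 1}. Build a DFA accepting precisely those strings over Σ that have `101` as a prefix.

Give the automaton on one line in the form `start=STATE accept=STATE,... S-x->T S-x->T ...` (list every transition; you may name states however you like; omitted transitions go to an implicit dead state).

Check the first 3 symbols one by one: s0 through s2 record how many have matched `101` so far; any wrong symbol goes to the dead state s4. After all 3 match we enter the accepting sink s3.
A 5-state machine:
        0   1  
>  s0   s4  s1 
   s1   s2  s4 
   s2   s4  s3 
 * s3   s3  s3 
   s4   s4  s4 
(> = start, * = accepting)

start=s0 accept=s3 s0-0->s4 s0-1->s1 s1-0->s2 s1-1->s4 s2-0->s4 s2-1->s3 s3-0->s3 s3-1->s3 s4-0->s4 s4-1->s4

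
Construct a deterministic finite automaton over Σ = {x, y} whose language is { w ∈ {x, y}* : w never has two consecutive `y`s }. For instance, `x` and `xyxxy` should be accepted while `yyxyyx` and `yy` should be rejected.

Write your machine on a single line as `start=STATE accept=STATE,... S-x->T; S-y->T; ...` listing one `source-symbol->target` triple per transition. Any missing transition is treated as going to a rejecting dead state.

Track partial matches of the forbidden pattern `yy`. State S2 is a dead state reached once `yy` has occurred; every other state accepts. S0 means no part of `yy` is currently matched.
A 3-state machine:
        x   y  
>* S0   S0  S1 
 * S1   S0  S2 
   S2   S2  S2 
(> = start, * = accepting)

start=S0; accept=S0,S1; S0-x->S0; S0-y->S1; S1-x->S0; S1-y->S2; S2-x->S2; S2-y->S2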